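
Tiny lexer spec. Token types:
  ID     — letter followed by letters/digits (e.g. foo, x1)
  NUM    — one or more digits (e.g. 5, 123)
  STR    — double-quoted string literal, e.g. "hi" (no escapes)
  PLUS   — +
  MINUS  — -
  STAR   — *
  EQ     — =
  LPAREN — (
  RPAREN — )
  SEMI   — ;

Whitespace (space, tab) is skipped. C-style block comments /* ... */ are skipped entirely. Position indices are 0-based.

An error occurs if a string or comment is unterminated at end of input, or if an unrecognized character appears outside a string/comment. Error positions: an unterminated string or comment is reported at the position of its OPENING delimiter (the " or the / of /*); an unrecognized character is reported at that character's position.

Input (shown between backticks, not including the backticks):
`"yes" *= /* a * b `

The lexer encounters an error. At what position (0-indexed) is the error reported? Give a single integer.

Answer: 9

Derivation:
pos=0: enter STRING mode
pos=0: emit STR "yes" (now at pos=5)
pos=6: emit STAR '*'
pos=7: emit EQ '='
pos=9: enter COMMENT mode (saw '/*')
pos=9: ERROR — unterminated comment (reached EOF)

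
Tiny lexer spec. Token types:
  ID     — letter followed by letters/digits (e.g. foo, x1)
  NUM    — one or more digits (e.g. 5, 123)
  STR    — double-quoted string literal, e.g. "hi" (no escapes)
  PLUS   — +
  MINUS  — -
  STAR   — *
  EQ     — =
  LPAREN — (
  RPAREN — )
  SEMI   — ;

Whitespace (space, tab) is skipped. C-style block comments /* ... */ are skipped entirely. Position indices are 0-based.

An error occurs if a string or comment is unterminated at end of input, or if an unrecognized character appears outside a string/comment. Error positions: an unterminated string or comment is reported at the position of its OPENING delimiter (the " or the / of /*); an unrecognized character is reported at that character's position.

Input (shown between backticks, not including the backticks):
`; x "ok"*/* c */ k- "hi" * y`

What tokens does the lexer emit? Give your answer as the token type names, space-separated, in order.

pos=0: emit SEMI ';'
pos=2: emit ID 'x' (now at pos=3)
pos=4: enter STRING mode
pos=4: emit STR "ok" (now at pos=8)
pos=8: emit STAR '*'
pos=9: enter COMMENT mode (saw '/*')
exit COMMENT mode (now at pos=16)
pos=17: emit ID 'k' (now at pos=18)
pos=18: emit MINUS '-'
pos=20: enter STRING mode
pos=20: emit STR "hi" (now at pos=24)
pos=25: emit STAR '*'
pos=27: emit ID 'y' (now at pos=28)
DONE. 9 tokens: [SEMI, ID, STR, STAR, ID, MINUS, STR, STAR, ID]

Answer: SEMI ID STR STAR ID MINUS STR STAR ID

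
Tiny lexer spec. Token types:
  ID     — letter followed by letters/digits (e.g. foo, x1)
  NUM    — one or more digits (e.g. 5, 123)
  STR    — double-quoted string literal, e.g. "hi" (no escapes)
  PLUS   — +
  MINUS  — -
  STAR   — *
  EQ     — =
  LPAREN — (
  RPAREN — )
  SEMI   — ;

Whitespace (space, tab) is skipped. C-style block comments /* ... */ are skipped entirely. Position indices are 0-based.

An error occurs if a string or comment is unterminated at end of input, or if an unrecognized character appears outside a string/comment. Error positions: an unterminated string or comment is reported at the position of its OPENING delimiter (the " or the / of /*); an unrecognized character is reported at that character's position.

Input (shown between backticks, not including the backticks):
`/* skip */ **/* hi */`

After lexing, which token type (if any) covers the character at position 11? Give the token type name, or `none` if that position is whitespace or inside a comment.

pos=0: enter COMMENT mode (saw '/*')
exit COMMENT mode (now at pos=10)
pos=11: emit STAR '*'
pos=12: emit STAR '*'
pos=13: enter COMMENT mode (saw '/*')
exit COMMENT mode (now at pos=21)
DONE. 2 tokens: [STAR, STAR]
Position 11: char is '*' -> STAR

Answer: STAR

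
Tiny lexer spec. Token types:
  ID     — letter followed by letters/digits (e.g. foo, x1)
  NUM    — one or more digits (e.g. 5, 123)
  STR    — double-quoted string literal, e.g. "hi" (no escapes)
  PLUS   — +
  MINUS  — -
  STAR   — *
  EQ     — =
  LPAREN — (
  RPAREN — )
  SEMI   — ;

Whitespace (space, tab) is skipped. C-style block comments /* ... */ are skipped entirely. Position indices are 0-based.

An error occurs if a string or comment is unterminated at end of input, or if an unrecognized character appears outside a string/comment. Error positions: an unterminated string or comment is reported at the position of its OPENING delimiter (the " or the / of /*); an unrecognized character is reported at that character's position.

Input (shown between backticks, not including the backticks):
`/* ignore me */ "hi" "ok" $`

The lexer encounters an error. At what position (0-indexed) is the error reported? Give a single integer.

Answer: 26

Derivation:
pos=0: enter COMMENT mode (saw '/*')
exit COMMENT mode (now at pos=15)
pos=16: enter STRING mode
pos=16: emit STR "hi" (now at pos=20)
pos=21: enter STRING mode
pos=21: emit STR "ok" (now at pos=25)
pos=26: ERROR — unrecognized char '$'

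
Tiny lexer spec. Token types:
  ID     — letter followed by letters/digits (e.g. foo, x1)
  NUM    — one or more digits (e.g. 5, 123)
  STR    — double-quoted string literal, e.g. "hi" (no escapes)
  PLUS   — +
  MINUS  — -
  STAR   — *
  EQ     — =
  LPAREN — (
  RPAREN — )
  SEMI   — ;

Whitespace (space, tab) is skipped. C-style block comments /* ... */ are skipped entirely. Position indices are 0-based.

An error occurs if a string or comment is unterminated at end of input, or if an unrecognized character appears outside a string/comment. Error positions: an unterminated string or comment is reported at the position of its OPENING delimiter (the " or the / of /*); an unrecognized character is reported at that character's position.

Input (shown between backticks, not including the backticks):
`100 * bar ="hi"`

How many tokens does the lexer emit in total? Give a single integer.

Answer: 5

Derivation:
pos=0: emit NUM '100' (now at pos=3)
pos=4: emit STAR '*'
pos=6: emit ID 'bar' (now at pos=9)
pos=10: emit EQ '='
pos=11: enter STRING mode
pos=11: emit STR "hi" (now at pos=15)
DONE. 5 tokens: [NUM, STAR, ID, EQ, STR]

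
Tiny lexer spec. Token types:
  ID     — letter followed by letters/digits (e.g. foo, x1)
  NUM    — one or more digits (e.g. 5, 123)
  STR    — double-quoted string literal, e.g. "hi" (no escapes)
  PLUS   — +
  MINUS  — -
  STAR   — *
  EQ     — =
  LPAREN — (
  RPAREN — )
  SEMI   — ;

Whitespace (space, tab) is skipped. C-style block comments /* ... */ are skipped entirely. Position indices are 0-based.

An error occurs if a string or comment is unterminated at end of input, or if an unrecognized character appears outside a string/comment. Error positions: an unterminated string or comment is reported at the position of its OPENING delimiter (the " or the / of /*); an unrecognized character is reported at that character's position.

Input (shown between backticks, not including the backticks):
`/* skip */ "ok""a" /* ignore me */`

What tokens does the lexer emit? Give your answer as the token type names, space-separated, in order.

Answer: STR STR

Derivation:
pos=0: enter COMMENT mode (saw '/*')
exit COMMENT mode (now at pos=10)
pos=11: enter STRING mode
pos=11: emit STR "ok" (now at pos=15)
pos=15: enter STRING mode
pos=15: emit STR "a" (now at pos=18)
pos=19: enter COMMENT mode (saw '/*')
exit COMMENT mode (now at pos=34)
DONE. 2 tokens: [STR, STR]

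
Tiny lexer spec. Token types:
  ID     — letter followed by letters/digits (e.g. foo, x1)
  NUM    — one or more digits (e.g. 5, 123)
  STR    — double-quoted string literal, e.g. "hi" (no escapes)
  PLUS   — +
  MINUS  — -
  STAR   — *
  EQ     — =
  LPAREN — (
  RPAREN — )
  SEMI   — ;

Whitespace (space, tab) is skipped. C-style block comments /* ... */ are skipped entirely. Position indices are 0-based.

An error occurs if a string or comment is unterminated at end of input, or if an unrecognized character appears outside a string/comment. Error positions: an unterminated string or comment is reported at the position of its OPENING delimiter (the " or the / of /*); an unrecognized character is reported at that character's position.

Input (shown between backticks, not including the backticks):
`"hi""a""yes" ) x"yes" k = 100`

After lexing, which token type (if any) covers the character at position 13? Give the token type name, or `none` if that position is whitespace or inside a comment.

Answer: RPAREN

Derivation:
pos=0: enter STRING mode
pos=0: emit STR "hi" (now at pos=4)
pos=4: enter STRING mode
pos=4: emit STR "a" (now at pos=7)
pos=7: enter STRING mode
pos=7: emit STR "yes" (now at pos=12)
pos=13: emit RPAREN ')'
pos=15: emit ID 'x' (now at pos=16)
pos=16: enter STRING mode
pos=16: emit STR "yes" (now at pos=21)
pos=22: emit ID 'k' (now at pos=23)
pos=24: emit EQ '='
pos=26: emit NUM '100' (now at pos=29)
DONE. 9 tokens: [STR, STR, STR, RPAREN, ID, STR, ID, EQ, NUM]
Position 13: char is ')' -> RPAREN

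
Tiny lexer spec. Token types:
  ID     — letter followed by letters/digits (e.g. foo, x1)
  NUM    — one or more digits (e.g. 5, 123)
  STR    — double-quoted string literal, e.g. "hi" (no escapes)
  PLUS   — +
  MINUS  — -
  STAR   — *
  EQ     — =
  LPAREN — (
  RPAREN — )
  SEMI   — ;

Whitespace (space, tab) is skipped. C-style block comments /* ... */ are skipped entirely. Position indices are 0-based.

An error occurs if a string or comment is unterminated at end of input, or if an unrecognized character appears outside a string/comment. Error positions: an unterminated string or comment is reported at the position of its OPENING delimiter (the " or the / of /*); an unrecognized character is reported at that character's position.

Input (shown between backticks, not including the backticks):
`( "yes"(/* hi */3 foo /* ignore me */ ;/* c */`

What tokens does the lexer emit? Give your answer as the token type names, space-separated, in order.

Answer: LPAREN STR LPAREN NUM ID SEMI

Derivation:
pos=0: emit LPAREN '('
pos=2: enter STRING mode
pos=2: emit STR "yes" (now at pos=7)
pos=7: emit LPAREN '('
pos=8: enter COMMENT mode (saw '/*')
exit COMMENT mode (now at pos=16)
pos=16: emit NUM '3' (now at pos=17)
pos=18: emit ID 'foo' (now at pos=21)
pos=22: enter COMMENT mode (saw '/*')
exit COMMENT mode (now at pos=37)
pos=38: emit SEMI ';'
pos=39: enter COMMENT mode (saw '/*')
exit COMMENT mode (now at pos=46)
DONE. 6 tokens: [LPAREN, STR, LPAREN, NUM, ID, SEMI]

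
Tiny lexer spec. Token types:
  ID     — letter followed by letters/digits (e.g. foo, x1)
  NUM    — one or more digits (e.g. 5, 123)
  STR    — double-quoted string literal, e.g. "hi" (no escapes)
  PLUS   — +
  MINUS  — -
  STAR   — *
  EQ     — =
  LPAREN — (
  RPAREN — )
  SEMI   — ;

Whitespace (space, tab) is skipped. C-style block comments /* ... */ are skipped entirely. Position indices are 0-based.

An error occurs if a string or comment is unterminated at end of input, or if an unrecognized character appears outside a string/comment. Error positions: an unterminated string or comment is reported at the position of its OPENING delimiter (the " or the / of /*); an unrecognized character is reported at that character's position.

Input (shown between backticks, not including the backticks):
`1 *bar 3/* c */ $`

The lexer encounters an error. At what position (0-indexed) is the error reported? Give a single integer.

pos=0: emit NUM '1' (now at pos=1)
pos=2: emit STAR '*'
pos=3: emit ID 'bar' (now at pos=6)
pos=7: emit NUM '3' (now at pos=8)
pos=8: enter COMMENT mode (saw '/*')
exit COMMENT mode (now at pos=15)
pos=16: ERROR — unrecognized char '$'

Answer: 16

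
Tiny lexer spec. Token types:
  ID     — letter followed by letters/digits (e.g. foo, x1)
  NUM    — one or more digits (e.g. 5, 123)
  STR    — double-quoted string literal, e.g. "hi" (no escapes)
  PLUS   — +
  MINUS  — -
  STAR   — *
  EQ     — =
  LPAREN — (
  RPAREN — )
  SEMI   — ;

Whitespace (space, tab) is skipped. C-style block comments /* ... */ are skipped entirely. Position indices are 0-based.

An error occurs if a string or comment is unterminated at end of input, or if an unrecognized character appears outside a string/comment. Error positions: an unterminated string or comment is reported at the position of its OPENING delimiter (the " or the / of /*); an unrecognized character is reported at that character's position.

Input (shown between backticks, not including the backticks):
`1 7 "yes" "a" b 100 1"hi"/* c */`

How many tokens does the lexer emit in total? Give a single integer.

pos=0: emit NUM '1' (now at pos=1)
pos=2: emit NUM '7' (now at pos=3)
pos=4: enter STRING mode
pos=4: emit STR "yes" (now at pos=9)
pos=10: enter STRING mode
pos=10: emit STR "a" (now at pos=13)
pos=14: emit ID 'b' (now at pos=15)
pos=16: emit NUM '100' (now at pos=19)
pos=20: emit NUM '1' (now at pos=21)
pos=21: enter STRING mode
pos=21: emit STR "hi" (now at pos=25)
pos=25: enter COMMENT mode (saw '/*')
exit COMMENT mode (now at pos=32)
DONE. 8 tokens: [NUM, NUM, STR, STR, ID, NUM, NUM, STR]

Answer: 8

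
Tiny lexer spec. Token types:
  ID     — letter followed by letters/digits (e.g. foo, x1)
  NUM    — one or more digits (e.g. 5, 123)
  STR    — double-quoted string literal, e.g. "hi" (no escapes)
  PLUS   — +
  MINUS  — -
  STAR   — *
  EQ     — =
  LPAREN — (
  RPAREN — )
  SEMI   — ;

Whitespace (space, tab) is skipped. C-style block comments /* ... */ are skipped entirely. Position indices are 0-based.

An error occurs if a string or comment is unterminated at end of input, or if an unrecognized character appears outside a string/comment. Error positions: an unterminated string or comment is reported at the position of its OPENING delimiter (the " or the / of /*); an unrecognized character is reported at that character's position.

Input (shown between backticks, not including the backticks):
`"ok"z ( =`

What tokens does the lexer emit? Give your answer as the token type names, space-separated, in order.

pos=0: enter STRING mode
pos=0: emit STR "ok" (now at pos=4)
pos=4: emit ID 'z' (now at pos=5)
pos=6: emit LPAREN '('
pos=8: emit EQ '='
DONE. 4 tokens: [STR, ID, LPAREN, EQ]

Answer: STR ID LPAREN EQ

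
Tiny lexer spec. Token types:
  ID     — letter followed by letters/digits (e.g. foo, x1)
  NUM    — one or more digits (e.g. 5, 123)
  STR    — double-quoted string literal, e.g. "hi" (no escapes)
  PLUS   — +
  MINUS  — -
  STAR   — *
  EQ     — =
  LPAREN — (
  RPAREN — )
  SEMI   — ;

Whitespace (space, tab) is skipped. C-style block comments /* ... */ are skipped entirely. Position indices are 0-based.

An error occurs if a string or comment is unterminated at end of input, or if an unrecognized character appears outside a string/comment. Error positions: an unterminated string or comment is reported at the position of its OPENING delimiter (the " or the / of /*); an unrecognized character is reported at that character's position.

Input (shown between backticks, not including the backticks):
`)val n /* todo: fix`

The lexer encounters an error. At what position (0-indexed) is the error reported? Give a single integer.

Answer: 7

Derivation:
pos=0: emit RPAREN ')'
pos=1: emit ID 'val' (now at pos=4)
pos=5: emit ID 'n' (now at pos=6)
pos=7: enter COMMENT mode (saw '/*')
pos=7: ERROR — unterminated comment (reached EOF)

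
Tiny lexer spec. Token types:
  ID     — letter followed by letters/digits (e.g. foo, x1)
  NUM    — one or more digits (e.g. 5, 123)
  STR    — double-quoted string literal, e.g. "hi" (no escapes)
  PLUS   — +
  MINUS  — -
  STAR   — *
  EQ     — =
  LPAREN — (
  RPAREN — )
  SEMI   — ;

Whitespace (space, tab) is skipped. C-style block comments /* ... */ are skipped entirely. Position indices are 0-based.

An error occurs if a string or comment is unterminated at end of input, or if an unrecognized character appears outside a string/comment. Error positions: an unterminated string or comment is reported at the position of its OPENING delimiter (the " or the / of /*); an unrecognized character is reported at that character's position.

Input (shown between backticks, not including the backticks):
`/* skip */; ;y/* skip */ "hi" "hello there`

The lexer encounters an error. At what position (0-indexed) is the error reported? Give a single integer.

pos=0: enter COMMENT mode (saw '/*')
exit COMMENT mode (now at pos=10)
pos=10: emit SEMI ';'
pos=12: emit SEMI ';'
pos=13: emit ID 'y' (now at pos=14)
pos=14: enter COMMENT mode (saw '/*')
exit COMMENT mode (now at pos=24)
pos=25: enter STRING mode
pos=25: emit STR "hi" (now at pos=29)
pos=30: enter STRING mode
pos=30: ERROR — unterminated string

Answer: 30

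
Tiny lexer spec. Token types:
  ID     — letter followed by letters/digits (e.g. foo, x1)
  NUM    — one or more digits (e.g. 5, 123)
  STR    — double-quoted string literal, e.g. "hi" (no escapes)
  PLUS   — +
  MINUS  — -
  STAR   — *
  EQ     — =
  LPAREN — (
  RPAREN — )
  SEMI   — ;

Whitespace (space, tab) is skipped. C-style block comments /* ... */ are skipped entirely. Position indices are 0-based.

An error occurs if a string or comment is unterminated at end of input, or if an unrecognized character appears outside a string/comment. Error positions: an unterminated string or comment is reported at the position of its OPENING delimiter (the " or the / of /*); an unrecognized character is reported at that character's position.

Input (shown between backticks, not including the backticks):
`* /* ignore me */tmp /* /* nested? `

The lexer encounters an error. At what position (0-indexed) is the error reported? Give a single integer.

Answer: 21

Derivation:
pos=0: emit STAR '*'
pos=2: enter COMMENT mode (saw '/*')
exit COMMENT mode (now at pos=17)
pos=17: emit ID 'tmp' (now at pos=20)
pos=21: enter COMMENT mode (saw '/*')
pos=21: ERROR — unterminated comment (reached EOF)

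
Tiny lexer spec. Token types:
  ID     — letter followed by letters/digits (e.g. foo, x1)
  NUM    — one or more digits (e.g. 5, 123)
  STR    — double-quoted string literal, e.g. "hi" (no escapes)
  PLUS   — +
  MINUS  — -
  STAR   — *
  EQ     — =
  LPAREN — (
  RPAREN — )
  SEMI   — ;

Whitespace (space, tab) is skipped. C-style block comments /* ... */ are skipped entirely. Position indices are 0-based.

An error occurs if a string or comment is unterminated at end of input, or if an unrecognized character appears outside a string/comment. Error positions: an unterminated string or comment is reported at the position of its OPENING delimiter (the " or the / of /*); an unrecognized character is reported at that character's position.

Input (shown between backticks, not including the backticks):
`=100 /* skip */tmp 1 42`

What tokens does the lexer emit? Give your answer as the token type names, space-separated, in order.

pos=0: emit EQ '='
pos=1: emit NUM '100' (now at pos=4)
pos=5: enter COMMENT mode (saw '/*')
exit COMMENT mode (now at pos=15)
pos=15: emit ID 'tmp' (now at pos=18)
pos=19: emit NUM '1' (now at pos=20)
pos=21: emit NUM '42' (now at pos=23)
DONE. 5 tokens: [EQ, NUM, ID, NUM, NUM]

Answer: EQ NUM ID NUM NUM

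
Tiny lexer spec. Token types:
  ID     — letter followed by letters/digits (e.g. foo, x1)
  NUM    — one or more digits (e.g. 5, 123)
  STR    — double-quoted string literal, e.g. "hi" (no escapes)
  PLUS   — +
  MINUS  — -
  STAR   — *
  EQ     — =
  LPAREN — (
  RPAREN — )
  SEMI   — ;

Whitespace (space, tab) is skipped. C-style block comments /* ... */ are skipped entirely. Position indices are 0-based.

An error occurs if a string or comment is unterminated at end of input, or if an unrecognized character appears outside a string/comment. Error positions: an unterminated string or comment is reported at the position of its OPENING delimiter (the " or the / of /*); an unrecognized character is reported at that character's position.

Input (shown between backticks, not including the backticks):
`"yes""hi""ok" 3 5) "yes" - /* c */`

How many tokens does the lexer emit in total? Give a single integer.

pos=0: enter STRING mode
pos=0: emit STR "yes" (now at pos=5)
pos=5: enter STRING mode
pos=5: emit STR "hi" (now at pos=9)
pos=9: enter STRING mode
pos=9: emit STR "ok" (now at pos=13)
pos=14: emit NUM '3' (now at pos=15)
pos=16: emit NUM '5' (now at pos=17)
pos=17: emit RPAREN ')'
pos=19: enter STRING mode
pos=19: emit STR "yes" (now at pos=24)
pos=25: emit MINUS '-'
pos=27: enter COMMENT mode (saw '/*')
exit COMMENT mode (now at pos=34)
DONE. 8 tokens: [STR, STR, STR, NUM, NUM, RPAREN, STR, MINUS]

Answer: 8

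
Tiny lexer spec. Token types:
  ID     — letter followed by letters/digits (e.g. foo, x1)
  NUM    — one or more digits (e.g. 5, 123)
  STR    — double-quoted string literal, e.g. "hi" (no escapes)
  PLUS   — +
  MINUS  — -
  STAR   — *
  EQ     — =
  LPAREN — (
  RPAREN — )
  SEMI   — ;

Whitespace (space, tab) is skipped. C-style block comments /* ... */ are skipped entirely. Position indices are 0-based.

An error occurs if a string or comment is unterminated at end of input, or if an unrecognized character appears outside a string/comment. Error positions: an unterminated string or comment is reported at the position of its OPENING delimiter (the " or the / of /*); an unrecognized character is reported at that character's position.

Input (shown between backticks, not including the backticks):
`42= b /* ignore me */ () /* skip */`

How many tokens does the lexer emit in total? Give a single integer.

pos=0: emit NUM '42' (now at pos=2)
pos=2: emit EQ '='
pos=4: emit ID 'b' (now at pos=5)
pos=6: enter COMMENT mode (saw '/*')
exit COMMENT mode (now at pos=21)
pos=22: emit LPAREN '('
pos=23: emit RPAREN ')'
pos=25: enter COMMENT mode (saw '/*')
exit COMMENT mode (now at pos=35)
DONE. 5 tokens: [NUM, EQ, ID, LPAREN, RPAREN]

Answer: 5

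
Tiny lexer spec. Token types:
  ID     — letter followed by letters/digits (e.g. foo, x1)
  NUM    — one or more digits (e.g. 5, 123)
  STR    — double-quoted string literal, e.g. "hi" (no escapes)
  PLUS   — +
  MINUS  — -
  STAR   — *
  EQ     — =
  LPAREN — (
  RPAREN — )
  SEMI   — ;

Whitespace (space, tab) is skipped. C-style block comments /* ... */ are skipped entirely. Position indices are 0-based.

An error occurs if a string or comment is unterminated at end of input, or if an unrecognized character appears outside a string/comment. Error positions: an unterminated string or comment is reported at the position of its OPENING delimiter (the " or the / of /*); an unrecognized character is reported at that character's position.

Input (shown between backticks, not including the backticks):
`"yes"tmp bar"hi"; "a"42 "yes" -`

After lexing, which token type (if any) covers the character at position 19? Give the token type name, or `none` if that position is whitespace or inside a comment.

Answer: STR

Derivation:
pos=0: enter STRING mode
pos=0: emit STR "yes" (now at pos=5)
pos=5: emit ID 'tmp' (now at pos=8)
pos=9: emit ID 'bar' (now at pos=12)
pos=12: enter STRING mode
pos=12: emit STR "hi" (now at pos=16)
pos=16: emit SEMI ';'
pos=18: enter STRING mode
pos=18: emit STR "a" (now at pos=21)
pos=21: emit NUM '42' (now at pos=23)
pos=24: enter STRING mode
pos=24: emit STR "yes" (now at pos=29)
pos=30: emit MINUS '-'
DONE. 9 tokens: [STR, ID, ID, STR, SEMI, STR, NUM, STR, MINUS]
Position 19: char is 'a' -> STR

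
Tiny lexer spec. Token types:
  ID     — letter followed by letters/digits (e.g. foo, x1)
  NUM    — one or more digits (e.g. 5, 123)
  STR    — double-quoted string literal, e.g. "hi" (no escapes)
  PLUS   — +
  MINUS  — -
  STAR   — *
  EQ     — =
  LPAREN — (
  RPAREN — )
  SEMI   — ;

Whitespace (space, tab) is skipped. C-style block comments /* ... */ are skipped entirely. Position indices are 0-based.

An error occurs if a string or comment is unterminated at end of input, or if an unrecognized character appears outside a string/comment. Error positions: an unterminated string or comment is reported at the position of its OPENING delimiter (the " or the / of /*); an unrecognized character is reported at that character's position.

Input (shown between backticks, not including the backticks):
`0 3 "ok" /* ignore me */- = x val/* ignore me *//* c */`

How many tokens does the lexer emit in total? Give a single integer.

Answer: 7

Derivation:
pos=0: emit NUM '0' (now at pos=1)
pos=2: emit NUM '3' (now at pos=3)
pos=4: enter STRING mode
pos=4: emit STR "ok" (now at pos=8)
pos=9: enter COMMENT mode (saw '/*')
exit COMMENT mode (now at pos=24)
pos=24: emit MINUS '-'
pos=26: emit EQ '='
pos=28: emit ID 'x' (now at pos=29)
pos=30: emit ID 'val' (now at pos=33)
pos=33: enter COMMENT mode (saw '/*')
exit COMMENT mode (now at pos=48)
pos=48: enter COMMENT mode (saw '/*')
exit COMMENT mode (now at pos=55)
DONE. 7 tokens: [NUM, NUM, STR, MINUS, EQ, ID, ID]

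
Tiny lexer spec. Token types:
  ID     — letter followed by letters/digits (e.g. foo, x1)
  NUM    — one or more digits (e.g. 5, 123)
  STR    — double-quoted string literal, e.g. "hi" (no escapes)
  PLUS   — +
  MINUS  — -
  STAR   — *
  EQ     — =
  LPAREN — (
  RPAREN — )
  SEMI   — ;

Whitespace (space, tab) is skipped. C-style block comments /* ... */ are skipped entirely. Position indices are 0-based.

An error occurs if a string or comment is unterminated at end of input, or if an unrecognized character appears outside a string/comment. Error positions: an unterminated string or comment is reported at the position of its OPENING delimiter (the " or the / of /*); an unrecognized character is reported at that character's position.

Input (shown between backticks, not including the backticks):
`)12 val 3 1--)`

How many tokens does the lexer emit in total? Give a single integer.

pos=0: emit RPAREN ')'
pos=1: emit NUM '12' (now at pos=3)
pos=4: emit ID 'val' (now at pos=7)
pos=8: emit NUM '3' (now at pos=9)
pos=10: emit NUM '1' (now at pos=11)
pos=11: emit MINUS '-'
pos=12: emit MINUS '-'
pos=13: emit RPAREN ')'
DONE. 8 tokens: [RPAREN, NUM, ID, NUM, NUM, MINUS, MINUS, RPAREN]

Answer: 8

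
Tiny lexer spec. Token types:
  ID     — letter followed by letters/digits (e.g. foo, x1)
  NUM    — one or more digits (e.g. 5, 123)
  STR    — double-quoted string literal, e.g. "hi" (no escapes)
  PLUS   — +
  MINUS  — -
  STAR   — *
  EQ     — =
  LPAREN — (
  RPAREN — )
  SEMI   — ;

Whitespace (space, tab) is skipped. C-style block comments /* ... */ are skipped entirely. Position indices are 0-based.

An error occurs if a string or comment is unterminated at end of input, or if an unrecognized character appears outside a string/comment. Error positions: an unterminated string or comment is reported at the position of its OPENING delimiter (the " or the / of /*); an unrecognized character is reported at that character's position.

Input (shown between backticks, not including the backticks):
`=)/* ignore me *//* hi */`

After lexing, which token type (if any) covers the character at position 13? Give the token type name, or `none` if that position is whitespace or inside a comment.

Answer: none

Derivation:
pos=0: emit EQ '='
pos=1: emit RPAREN ')'
pos=2: enter COMMENT mode (saw '/*')
exit COMMENT mode (now at pos=17)
pos=17: enter COMMENT mode (saw '/*')
exit COMMENT mode (now at pos=25)
DONE. 2 tokens: [EQ, RPAREN]
Position 13: char is 'e' -> none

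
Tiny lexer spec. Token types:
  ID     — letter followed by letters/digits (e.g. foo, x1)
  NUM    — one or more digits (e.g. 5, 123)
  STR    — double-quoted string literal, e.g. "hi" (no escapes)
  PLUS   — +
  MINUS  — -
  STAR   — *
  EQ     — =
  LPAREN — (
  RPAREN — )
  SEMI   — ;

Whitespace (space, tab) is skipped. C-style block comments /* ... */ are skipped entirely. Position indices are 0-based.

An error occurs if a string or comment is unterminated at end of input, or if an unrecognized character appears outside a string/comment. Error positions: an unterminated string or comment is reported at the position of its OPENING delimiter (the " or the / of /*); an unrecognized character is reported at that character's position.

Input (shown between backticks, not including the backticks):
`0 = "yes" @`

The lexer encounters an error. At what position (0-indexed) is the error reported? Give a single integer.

Answer: 10

Derivation:
pos=0: emit NUM '0' (now at pos=1)
pos=2: emit EQ '='
pos=4: enter STRING mode
pos=4: emit STR "yes" (now at pos=9)
pos=10: ERROR — unrecognized char '@'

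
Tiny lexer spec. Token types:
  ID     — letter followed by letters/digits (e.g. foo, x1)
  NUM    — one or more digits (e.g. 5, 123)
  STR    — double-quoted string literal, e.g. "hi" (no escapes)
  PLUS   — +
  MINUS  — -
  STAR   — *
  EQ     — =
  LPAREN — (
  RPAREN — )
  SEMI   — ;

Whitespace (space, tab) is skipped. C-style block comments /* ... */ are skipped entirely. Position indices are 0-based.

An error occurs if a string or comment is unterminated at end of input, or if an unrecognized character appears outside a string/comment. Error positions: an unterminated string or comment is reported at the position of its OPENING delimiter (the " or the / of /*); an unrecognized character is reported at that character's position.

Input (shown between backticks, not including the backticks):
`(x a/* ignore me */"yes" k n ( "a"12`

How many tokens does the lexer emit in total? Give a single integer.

Answer: 9

Derivation:
pos=0: emit LPAREN '('
pos=1: emit ID 'x' (now at pos=2)
pos=3: emit ID 'a' (now at pos=4)
pos=4: enter COMMENT mode (saw '/*')
exit COMMENT mode (now at pos=19)
pos=19: enter STRING mode
pos=19: emit STR "yes" (now at pos=24)
pos=25: emit ID 'k' (now at pos=26)
pos=27: emit ID 'n' (now at pos=28)
pos=29: emit LPAREN '('
pos=31: enter STRING mode
pos=31: emit STR "a" (now at pos=34)
pos=34: emit NUM '12' (now at pos=36)
DONE. 9 tokens: [LPAREN, ID, ID, STR, ID, ID, LPAREN, STR, NUM]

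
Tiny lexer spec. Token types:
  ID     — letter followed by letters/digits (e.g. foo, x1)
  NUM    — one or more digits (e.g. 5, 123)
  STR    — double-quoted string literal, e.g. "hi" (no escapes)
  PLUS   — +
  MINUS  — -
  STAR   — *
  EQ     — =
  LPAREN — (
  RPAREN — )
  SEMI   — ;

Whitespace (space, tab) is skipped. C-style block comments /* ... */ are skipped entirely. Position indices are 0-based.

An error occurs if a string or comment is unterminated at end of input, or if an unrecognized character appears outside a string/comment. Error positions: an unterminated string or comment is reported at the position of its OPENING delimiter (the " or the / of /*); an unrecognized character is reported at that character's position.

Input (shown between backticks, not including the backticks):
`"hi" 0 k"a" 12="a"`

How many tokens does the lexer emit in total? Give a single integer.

pos=0: enter STRING mode
pos=0: emit STR "hi" (now at pos=4)
pos=5: emit NUM '0' (now at pos=6)
pos=7: emit ID 'k' (now at pos=8)
pos=8: enter STRING mode
pos=8: emit STR "a" (now at pos=11)
pos=12: emit NUM '12' (now at pos=14)
pos=14: emit EQ '='
pos=15: enter STRING mode
pos=15: emit STR "a" (now at pos=18)
DONE. 7 tokens: [STR, NUM, ID, STR, NUM, EQ, STR]

Answer: 7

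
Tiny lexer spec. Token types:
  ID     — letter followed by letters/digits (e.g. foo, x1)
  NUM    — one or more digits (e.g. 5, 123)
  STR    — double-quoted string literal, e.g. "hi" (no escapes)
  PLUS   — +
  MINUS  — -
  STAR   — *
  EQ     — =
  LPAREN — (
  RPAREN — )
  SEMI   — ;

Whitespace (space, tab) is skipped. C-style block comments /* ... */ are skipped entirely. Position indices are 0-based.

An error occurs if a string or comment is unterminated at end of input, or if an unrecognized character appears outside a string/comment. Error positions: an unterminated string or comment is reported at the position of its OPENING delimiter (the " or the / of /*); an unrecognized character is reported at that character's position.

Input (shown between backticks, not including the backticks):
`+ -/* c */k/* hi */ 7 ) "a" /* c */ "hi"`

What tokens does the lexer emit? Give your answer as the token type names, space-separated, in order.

pos=0: emit PLUS '+'
pos=2: emit MINUS '-'
pos=3: enter COMMENT mode (saw '/*')
exit COMMENT mode (now at pos=10)
pos=10: emit ID 'k' (now at pos=11)
pos=11: enter COMMENT mode (saw '/*')
exit COMMENT mode (now at pos=19)
pos=20: emit NUM '7' (now at pos=21)
pos=22: emit RPAREN ')'
pos=24: enter STRING mode
pos=24: emit STR "a" (now at pos=27)
pos=28: enter COMMENT mode (saw '/*')
exit COMMENT mode (now at pos=35)
pos=36: enter STRING mode
pos=36: emit STR "hi" (now at pos=40)
DONE. 7 tokens: [PLUS, MINUS, ID, NUM, RPAREN, STR, STR]

Answer: PLUS MINUS ID NUM RPAREN STR STR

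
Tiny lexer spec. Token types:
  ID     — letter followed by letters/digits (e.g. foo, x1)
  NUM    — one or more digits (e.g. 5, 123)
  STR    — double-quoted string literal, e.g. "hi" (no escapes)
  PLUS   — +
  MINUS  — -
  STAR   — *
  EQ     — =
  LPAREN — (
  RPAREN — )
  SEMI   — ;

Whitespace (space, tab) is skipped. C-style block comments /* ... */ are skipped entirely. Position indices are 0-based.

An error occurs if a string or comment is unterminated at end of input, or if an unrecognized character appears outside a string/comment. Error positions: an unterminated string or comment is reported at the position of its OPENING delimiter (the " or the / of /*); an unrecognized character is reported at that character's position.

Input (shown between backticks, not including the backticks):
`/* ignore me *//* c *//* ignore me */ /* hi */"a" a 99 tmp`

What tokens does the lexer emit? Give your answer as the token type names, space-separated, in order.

Answer: STR ID NUM ID

Derivation:
pos=0: enter COMMENT mode (saw '/*')
exit COMMENT mode (now at pos=15)
pos=15: enter COMMENT mode (saw '/*')
exit COMMENT mode (now at pos=22)
pos=22: enter COMMENT mode (saw '/*')
exit COMMENT mode (now at pos=37)
pos=38: enter COMMENT mode (saw '/*')
exit COMMENT mode (now at pos=46)
pos=46: enter STRING mode
pos=46: emit STR "a" (now at pos=49)
pos=50: emit ID 'a' (now at pos=51)
pos=52: emit NUM '99' (now at pos=54)
pos=55: emit ID 'tmp' (now at pos=58)
DONE. 4 tokens: [STR, ID, NUM, ID]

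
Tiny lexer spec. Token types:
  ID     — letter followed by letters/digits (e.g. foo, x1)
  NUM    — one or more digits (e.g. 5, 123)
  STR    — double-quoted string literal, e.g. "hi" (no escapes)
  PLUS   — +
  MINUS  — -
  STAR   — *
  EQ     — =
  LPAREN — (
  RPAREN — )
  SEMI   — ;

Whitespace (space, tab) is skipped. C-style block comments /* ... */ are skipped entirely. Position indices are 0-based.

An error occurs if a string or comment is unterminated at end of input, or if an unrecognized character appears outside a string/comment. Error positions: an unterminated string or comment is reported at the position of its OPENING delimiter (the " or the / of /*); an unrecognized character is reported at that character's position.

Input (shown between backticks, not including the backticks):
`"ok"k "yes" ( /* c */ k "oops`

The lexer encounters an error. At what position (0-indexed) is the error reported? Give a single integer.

pos=0: enter STRING mode
pos=0: emit STR "ok" (now at pos=4)
pos=4: emit ID 'k' (now at pos=5)
pos=6: enter STRING mode
pos=6: emit STR "yes" (now at pos=11)
pos=12: emit LPAREN '('
pos=14: enter COMMENT mode (saw '/*')
exit COMMENT mode (now at pos=21)
pos=22: emit ID 'k' (now at pos=23)
pos=24: enter STRING mode
pos=24: ERROR — unterminated string

Answer: 24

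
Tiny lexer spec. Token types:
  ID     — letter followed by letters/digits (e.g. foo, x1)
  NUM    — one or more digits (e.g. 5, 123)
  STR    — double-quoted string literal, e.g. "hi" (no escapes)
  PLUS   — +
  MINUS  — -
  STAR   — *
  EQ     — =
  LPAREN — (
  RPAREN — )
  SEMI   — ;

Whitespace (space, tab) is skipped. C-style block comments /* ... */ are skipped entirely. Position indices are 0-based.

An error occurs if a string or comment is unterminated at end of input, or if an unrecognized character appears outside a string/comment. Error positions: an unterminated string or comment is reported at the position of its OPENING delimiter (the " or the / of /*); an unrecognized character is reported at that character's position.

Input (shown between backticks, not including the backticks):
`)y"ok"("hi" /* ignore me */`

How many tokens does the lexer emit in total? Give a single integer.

Answer: 5

Derivation:
pos=0: emit RPAREN ')'
pos=1: emit ID 'y' (now at pos=2)
pos=2: enter STRING mode
pos=2: emit STR "ok" (now at pos=6)
pos=6: emit LPAREN '('
pos=7: enter STRING mode
pos=7: emit STR "hi" (now at pos=11)
pos=12: enter COMMENT mode (saw '/*')
exit COMMENT mode (now at pos=27)
DONE. 5 tokens: [RPAREN, ID, STR, LPAREN, STR]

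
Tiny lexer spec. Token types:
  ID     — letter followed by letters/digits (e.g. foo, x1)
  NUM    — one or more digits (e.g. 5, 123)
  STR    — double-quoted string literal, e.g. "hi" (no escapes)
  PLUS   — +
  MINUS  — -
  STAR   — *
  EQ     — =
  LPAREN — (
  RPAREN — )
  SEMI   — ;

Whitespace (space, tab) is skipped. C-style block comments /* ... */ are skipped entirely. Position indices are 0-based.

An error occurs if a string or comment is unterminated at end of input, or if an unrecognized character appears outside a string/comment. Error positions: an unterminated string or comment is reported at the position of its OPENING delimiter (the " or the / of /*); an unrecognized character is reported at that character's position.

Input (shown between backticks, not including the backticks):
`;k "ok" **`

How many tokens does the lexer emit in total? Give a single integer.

Answer: 5

Derivation:
pos=0: emit SEMI ';'
pos=1: emit ID 'k' (now at pos=2)
pos=3: enter STRING mode
pos=3: emit STR "ok" (now at pos=7)
pos=8: emit STAR '*'
pos=9: emit STAR '*'
DONE. 5 tokens: [SEMI, ID, STR, STAR, STAR]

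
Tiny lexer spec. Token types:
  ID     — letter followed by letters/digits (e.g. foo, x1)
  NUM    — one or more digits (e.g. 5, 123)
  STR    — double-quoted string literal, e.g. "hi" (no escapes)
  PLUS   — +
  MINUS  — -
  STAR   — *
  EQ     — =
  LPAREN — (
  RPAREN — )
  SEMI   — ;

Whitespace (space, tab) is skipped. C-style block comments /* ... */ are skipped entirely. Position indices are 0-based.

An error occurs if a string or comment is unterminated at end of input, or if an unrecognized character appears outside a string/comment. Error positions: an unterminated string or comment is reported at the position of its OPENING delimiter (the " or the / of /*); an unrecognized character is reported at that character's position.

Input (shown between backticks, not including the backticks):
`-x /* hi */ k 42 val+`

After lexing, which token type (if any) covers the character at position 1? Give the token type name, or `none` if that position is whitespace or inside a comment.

Answer: ID

Derivation:
pos=0: emit MINUS '-'
pos=1: emit ID 'x' (now at pos=2)
pos=3: enter COMMENT mode (saw '/*')
exit COMMENT mode (now at pos=11)
pos=12: emit ID 'k' (now at pos=13)
pos=14: emit NUM '42' (now at pos=16)
pos=17: emit ID 'val' (now at pos=20)
pos=20: emit PLUS '+'
DONE. 6 tokens: [MINUS, ID, ID, NUM, ID, PLUS]
Position 1: char is 'x' -> ID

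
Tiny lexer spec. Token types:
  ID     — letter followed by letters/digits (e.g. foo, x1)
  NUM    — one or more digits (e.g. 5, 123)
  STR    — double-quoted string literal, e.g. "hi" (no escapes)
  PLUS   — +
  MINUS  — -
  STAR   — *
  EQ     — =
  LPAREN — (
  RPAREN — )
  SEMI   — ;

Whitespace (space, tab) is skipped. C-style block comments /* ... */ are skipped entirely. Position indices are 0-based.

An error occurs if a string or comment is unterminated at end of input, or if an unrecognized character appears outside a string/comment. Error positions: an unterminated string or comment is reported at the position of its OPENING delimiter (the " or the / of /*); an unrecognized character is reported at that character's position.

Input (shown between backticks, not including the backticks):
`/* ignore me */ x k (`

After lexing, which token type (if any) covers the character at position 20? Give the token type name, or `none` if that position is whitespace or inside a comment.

pos=0: enter COMMENT mode (saw '/*')
exit COMMENT mode (now at pos=15)
pos=16: emit ID 'x' (now at pos=17)
pos=18: emit ID 'k' (now at pos=19)
pos=20: emit LPAREN '('
DONE. 3 tokens: [ID, ID, LPAREN]
Position 20: char is '(' -> LPAREN

Answer: LPAREN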